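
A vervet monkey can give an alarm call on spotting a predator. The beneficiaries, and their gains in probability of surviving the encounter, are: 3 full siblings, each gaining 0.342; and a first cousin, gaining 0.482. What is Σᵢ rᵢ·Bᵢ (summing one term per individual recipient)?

r to a full sibling = 1/2 (full sibs share both parents — two paths of length 2: r = 2·(1/2)^2 = 1/2).
r to a first cousin = 1/8 (first cousins share one grandparent pair — two paths of length 4: r = 2·(1/2)^4 = 1/8).
Summing one r·B term per recipient: 3·0.5·0.342 + 1·0.125·0.482 = 0.57325.

0.57325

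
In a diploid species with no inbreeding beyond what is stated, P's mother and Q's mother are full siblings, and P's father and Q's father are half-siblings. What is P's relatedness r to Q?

0.1875

Relatedness sums over independent paths through distinct common ancestors.
P and Q are related in two ways: first cousins through their mothers (r = 1/8) and half first cousins through their fathers (r = 1/16).
r = 1/8 + 1/16 = 3/16 = 0.1875.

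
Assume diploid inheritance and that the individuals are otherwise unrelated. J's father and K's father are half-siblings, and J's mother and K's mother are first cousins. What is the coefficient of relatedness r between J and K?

Independent pedigree routes through distinct common ancestors add.
J and K are related in two ways: half first cousins through their fathers (r = 1/16) and second cousins through their mothers (r = 1/32).
r = 1/16 + 1/32 = 0.09375.

0.09375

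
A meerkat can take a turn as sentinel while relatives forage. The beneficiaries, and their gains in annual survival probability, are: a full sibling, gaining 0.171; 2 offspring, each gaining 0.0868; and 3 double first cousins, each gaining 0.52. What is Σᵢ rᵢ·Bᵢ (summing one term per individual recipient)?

r to a full sibling = 1/2 (full sibs share both parents — two paths of length 2: r = 2·(1/2)^2 = 1/2).
r to an offspring = 0.5 (one parent–offspring link: r = (1/2)^1 = 1/2).
r to a double first cousin = 1/4 (double first cousins share both grandparent pairs — four paths of length 4: r = 4·(1/2)^4 = 1/4).
Summing one r·B term per recipient: 1·0.5·0.171 + 2·0.5·0.0868 + 3·0.25·0.52 = 0.5623.

0.5623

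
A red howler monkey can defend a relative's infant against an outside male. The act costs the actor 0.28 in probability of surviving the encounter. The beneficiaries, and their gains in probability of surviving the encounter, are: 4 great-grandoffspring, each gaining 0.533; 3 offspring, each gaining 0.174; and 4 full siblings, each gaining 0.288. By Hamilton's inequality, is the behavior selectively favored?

Hamilton's rule: the trait is favored when the sum of r·B over every recipient exceeds the actor's cost C.
r to a great-grandoffspring = 1/8 (three parent–offspring links: r = (1/2)^3 = 1/8).
r to an offspring = 1/2 (one parent–offspring link: r = (1/2)^1 = 1/2).
r to a full sibling = 1/2 (full sibs share both parents — two paths of length 2: r = 2·(1/2)^2 = 1/2).
Summing one r·B term per recipient: 4·0.125·0.533 + 3·0.5·0.174 + 4·0.5·0.288 = 1.1035.
1.1035 > 0.28: the indirect benefit exceeds the cost.

Yes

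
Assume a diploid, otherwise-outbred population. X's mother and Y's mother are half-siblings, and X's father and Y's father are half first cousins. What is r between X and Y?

0.078125

Relatedness sums over independent paths through distinct common ancestors.
X and Y are related in two ways: half first cousins through their mothers (r = 1/16) and half second cousins through their fathers (r = 1/64).
r = 1/16 + 1/64 = 5/64 = 0.078125.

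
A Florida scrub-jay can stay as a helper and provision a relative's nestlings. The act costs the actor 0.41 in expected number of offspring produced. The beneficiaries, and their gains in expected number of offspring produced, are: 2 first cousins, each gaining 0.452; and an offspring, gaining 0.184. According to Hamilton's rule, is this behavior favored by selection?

No

Hamilton's rule: the trait is favored when the sum of r·B over every recipient exceeds the actor's cost C.
r to a first cousin = 1/8 (first cousins share one grandparent pair — two paths of length 4: r = 2·(1/2)^4 = 1/8).
r to an offspring = 0.5 (one parent–offspring link: r = (1/2)^1 = 1/2).
Summing one r·B term per recipient: 2·0.125·0.452 + 1·0.5·0.184 = 0.205.
0.205 < 0.41: the indirect benefit is less than the cost.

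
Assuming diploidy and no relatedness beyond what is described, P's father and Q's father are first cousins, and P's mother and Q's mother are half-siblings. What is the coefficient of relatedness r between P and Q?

0.09375

Relatedness sums over independent paths through distinct common ancestors.
P and Q are related in two ways: second cousins through their fathers (r = 1/32) and half first cousins through their mothers (r = 1/16).
r = 1/32 + 1/16 = 0.09375.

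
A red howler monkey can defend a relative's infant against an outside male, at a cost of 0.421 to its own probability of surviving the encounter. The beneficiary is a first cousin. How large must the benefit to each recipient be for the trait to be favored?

3.368

r to a first cousin = 1/8 (first cousins share one grandparent pair — two paths of length 4: r = 2·(1/2)^4 = 1/8).
Hamilton's rule with n recipients of equal r: n·r·B > C, so B > C/(n·r) = 0.421/(1·0.125) = 3.368.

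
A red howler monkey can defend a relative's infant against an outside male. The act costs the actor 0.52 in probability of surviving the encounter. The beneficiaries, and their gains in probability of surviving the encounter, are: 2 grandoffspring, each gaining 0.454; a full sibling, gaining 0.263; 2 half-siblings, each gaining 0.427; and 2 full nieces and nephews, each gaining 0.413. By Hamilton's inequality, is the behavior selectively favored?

Hamilton's rule: the trait is favored when the sum of r·B over every recipient exceeds the actor's cost C.
r to a grandoffspring = 1/4 (two parent–offspring links: r = (1/2)^2 = 1/4).
r to a full sibling = 1/2 (full sibs share both parents — two paths of length 2: r = 2·(1/2)^2 = 1/2).
r to a half-sibling = 0.25 (half-sibs share one parent — one path of length 2: r = (1/2)^2 = 1/4).
r to a full niece or nephew = 1/4 (full aunt/uncle↔niece/nephew: two paths of length 3 through the shared grandparent pair: r = 2·(1/2)^3 = 1/4).
Summing one r·B term per recipient: 2·0.25·0.454 + 1·0.5·0.263 + 2·0.25·0.427 + 2·0.25·0.413 = 0.7785.
0.7785 > 0.52: the indirect benefit exceeds the cost.

Yes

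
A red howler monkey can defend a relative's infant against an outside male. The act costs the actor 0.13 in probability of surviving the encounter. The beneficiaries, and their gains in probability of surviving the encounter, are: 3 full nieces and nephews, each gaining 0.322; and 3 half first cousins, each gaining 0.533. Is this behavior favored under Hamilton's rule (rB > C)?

Hamilton's rule: the trait is favored when the sum of r·B over every recipient exceeds the actor's cost C.
r to a full niece or nephew = 0.25 (full aunt/uncle↔niece/nephew: two paths of length 3 through the shared grandparent pair: r = 2·(1/2)^3 = 1/4).
r to a half first cousin = 1/16 (half first cousins share one grandparent — one path of length 4: r = (1/2)^4 = 1/16).
Summing one r·B term per recipient: 3·0.25·0.322 + 3·0.0625·0.533 = 0.3414375.
0.3414375 > 0.13: the indirect benefit exceeds the cost.

Yes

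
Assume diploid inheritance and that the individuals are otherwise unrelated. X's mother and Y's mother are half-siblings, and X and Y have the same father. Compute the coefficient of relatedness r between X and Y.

0.3125

Relatedness sums over independent paths through distinct common ancestors.
X and Y are related in two ways: half first cousins through their mothers (r = 1/16) and half-sibs through their shared father (r = 1/4).
r = 1/16 + 1/4 = 0.3125.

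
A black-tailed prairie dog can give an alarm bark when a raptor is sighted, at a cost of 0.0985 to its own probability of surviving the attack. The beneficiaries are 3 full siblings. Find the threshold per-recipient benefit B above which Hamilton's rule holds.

r to a full sibling = 0.5 (full sibs share both parents — two paths of length 2: r = 2·(1/2)^2 = 1/2).
Hamilton's rule with n recipients of equal r: n·r·B > C, so B > C/(n·r) = 0.0985/(3·0.5) = 0.0657.

0.0657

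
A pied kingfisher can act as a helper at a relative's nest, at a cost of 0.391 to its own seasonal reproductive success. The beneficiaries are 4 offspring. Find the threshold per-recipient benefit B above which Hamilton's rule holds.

0.1955

r to an offspring = 1/2 (one parent–offspring link: r = (1/2)^1 = 1/2).
Hamilton's rule with n recipients of equal r: n·r·B > C, so B > C/(n·r) = 0.391/(4·0.5) = 0.1955.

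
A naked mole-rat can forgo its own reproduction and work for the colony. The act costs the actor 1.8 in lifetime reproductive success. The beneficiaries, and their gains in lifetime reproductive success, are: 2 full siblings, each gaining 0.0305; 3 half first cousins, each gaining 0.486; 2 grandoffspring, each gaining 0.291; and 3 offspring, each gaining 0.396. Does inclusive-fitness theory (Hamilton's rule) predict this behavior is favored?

No

Hamilton's rule: the trait is favored when the sum of r·B over every recipient exceeds the actor's cost C.
r to a full sibling = 0.5 (full sibs share both parents — two paths of length 2: r = 2·(1/2)^2 = 1/2).
r to a half first cousin = 0.0625 (half first cousins share one grandparent — one path of length 4: r = (1/2)^4 = 1/16).
r to a grandoffspring = 0.25 (two parent–offspring links: r = (1/2)^2 = 1/4).
r to an offspring = 0.5 (one parent–offspring link: r = (1/2)^1 = 1/2).
Summing one r·B term per recipient: 2·0.5·0.0305 + 3·0.0625·0.486 + 2·0.25·0.291 + 3·0.5·0.396 = 0.861125.
0.861125 < 1.8: the indirect benefit is less than the cost.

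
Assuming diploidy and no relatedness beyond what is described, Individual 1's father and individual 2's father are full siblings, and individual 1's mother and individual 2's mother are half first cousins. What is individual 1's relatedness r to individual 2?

Independent pedigree routes through distinct common ancestors add.
Individual 1 and individual 2 are related in two ways: first cousins through their fathers (r = 1/8) and half second cousins through their mothers (r = 1/64).
r = 1/8 + 1/64 = 0.140625.

0.140625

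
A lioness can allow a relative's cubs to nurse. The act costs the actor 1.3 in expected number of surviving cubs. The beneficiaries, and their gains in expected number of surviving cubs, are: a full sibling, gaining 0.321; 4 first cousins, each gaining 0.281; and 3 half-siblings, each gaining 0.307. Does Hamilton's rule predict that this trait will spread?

No

Hamilton's rule: the trait is favored when the sum of r·B over every recipient exceeds the actor's cost C.
r to a full sibling = 0.5 (full sibs share both parents — two paths of length 2: r = 2·(1/2)^2 = 1/2).
r to a first cousin = 0.125 (first cousins share one grandparent pair — two paths of length 4: r = 2·(1/2)^4 = 1/8).
r to a half-sibling = 0.25 (half-sibs share one parent — one path of length 2: r = (1/2)^2 = 1/4).
Summing one r·B term per recipient: 1·0.5·0.321 + 4·0.125·0.281 + 3·0.25·0.307 = 0.53125.
0.53125 < 1.3: the indirect benefit is less than the cost.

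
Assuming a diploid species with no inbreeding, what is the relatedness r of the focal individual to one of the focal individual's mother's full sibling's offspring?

Each parent–offspring link contributes a factor of 1/2, and independent paths through distinct common ancestors add.
First cousins share one grandparent pair — two paths of length 4: r = 2·(1/2)^4 = 1/8.

0.125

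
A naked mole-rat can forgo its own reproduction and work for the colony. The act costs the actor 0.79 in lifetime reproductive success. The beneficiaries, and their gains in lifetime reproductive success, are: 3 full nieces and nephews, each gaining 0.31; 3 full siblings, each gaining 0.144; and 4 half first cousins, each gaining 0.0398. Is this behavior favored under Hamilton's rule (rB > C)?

Hamilton's rule: the trait is favored when the sum of r·B over every recipient exceeds the actor's cost C.
r to a full niece or nephew = 1/4 (full aunt/uncle↔niece/nephew: two paths of length 3 through the shared grandparent pair: r = 2·(1/2)^3 = 1/4).
r to a full sibling = 1/2 (full sibs share both parents — two paths of length 2: r = 2·(1/2)^2 = 1/2).
r to a half first cousin = 0.0625 (half first cousins share one grandparent — one path of length 4: r = (1/2)^4 = 1/16).
Summing one r·B term per recipient: 3·0.25·0.31 + 3·0.5·0.144 + 4·0.0625·0.0398 = 0.45845.
0.45845 < 0.79: the indirect benefit is less than the cost.

No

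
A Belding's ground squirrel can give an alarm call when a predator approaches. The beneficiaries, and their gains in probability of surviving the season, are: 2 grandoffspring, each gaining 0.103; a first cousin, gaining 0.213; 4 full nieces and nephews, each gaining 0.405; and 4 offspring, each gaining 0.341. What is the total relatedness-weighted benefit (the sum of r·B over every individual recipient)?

r to a grandoffspring = 1/4 (two parent–offspring links: r = (1/2)^2 = 1/4).
r to a first cousin = 1/8 (first cousins share one grandparent pair — two paths of length 4: r = 2·(1/2)^4 = 1/8).
r to a full niece or nephew = 1/4 (full aunt/uncle↔niece/nephew: two paths of length 3 through the shared grandparent pair: r = 2·(1/2)^3 = 1/4).
r to an offspring = 0.5 (one parent–offspring link: r = (1/2)^1 = 1/2).
Summing one r·B term per recipient: 2·0.25·0.103 + 1·0.125·0.213 + 4·0.25·0.405 + 4·0.5·0.341 = 1.165125.

1.165125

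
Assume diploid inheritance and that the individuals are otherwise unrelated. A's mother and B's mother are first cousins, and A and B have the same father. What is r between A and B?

0.28125

Independent pedigree routes through distinct common ancestors add.
A and B are related in two ways: second cousins through their mothers (r = 1/32) and half-sibs through their shared father (r = 1/4).
r = 1/32 + 1/4 = 0.28125.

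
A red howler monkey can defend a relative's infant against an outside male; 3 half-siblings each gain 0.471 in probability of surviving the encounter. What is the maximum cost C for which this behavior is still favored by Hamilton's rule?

0.35325

r to a half-sibling = 1/4 (half-sibs share one parent — one path of length 2: r = (1/2)^2 = 1/4).
Hamilton's rule: n·r·B > C, so the trait is favored while C < n·r·B = 3·0.25·0.471 = 0.35325.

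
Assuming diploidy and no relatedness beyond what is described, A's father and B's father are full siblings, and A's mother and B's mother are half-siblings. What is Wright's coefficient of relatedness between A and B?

Relatedness sums over independent paths through distinct common ancestors.
A and B are related in two ways: first cousins through their fathers (r = 1/8) and half first cousins through their mothers (r = 1/16).
r = 1/8 + 1/16 = 0.1875.

0.1875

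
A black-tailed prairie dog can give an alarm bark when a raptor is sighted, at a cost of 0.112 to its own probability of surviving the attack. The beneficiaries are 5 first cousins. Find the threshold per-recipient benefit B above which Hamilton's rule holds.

0.1792

r to a first cousin = 0.125 (first cousins share one grandparent pair — two paths of length 4: r = 2·(1/2)^4 = 1/8).
Hamilton's rule with n recipients of equal r: n·r·B > C, so B > C/(n·r) = 0.112/(5·0.125) = 0.1792.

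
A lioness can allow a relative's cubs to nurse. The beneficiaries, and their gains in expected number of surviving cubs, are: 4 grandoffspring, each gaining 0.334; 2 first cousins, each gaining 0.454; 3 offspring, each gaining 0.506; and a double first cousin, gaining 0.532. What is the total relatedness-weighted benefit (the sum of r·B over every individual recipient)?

r to a grandoffspring = 0.25 (two parent–offspring links: r = (1/2)^2 = 1/4).
r to a first cousin = 1/8 (first cousins share one grandparent pair — two paths of length 4: r = 2·(1/2)^4 = 1/8).
r to an offspring = 1/2 (one parent–offspring link: r = (1/2)^1 = 1/2).
r to a double first cousin = 0.25 (double first cousins share both grandparent pairs — four paths of length 4: r = 4·(1/2)^4 = 1/4).
Summing one r·B term per recipient: 4·0.25·0.334 + 2·0.125·0.454 + 3·0.5·0.506 + 1·0.25·0.532 = 1.3395.

1.3395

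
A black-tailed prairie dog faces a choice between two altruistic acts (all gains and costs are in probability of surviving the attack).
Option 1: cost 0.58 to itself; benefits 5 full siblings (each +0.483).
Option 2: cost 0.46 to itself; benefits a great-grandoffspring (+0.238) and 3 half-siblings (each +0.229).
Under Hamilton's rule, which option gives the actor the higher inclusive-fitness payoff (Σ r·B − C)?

Option 1: r to a full sibling = 0.5.
Option 1: Σ r·B − C = (5·0.5·0.483) − 0.58 = 0.6275.
Option 2: r to a great-grandoffspring = 0.125.
Option 2: r to a half-sibling = 0.25.
Option 2: Σ r·B − C = (1·0.125·0.238 + 3·0.25·0.229) − 0.46 = -0.2585.
Option 1 has the higher net inclusive-fitness payoff.

Option 1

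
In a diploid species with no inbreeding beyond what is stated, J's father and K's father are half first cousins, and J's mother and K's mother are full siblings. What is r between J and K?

0.140625

With two independent routes of shared ancestry, r is the sum of the two contributions.
J and K are related in two ways: half second cousins through their fathers (r = 1/64) and first cousins through their mothers (r = 1/8).
r = 1/64 + 1/8 = 0.140625.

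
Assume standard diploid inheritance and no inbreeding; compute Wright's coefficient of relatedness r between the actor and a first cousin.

Each parent–offspring link contributes a factor of 1/2, and independent paths through distinct common ancestors add.
First cousins share one grandparent pair — two paths of length 4: r = 2·(1/2)^4 = 1/8.

0.125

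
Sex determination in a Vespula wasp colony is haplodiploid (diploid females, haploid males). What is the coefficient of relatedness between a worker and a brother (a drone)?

Her haploid brother carries none of their father's genes and a random half of their mother's genome; that half matches the maternal half of her own genome with probability 1/2: r = 1/2 · 1/2 = 1/4.

0.25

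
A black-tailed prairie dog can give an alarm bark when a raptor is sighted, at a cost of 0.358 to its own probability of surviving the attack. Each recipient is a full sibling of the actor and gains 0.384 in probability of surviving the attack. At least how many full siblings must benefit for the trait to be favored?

r to a full sibling = 0.5 (full sibs share both parents — two paths of length 2: r = 2·(1/2)^2 = 1/2).
Hamilton's rule: n·r·B > C  ⇒  n > C/(r·B) = 0.358/(0.5·0.384) = 1.865.
The smallest integer exceeding 1.865 is 2.

2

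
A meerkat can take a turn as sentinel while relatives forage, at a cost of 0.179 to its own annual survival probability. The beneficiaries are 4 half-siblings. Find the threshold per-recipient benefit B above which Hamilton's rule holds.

0.179

r to a half-sibling = 0.25 (half-sibs share one parent — one path of length 2: r = (1/2)^2 = 1/4).
Hamilton's rule with n recipients of equal r: n·r·B > C, so B > C/(n·r) = 0.179/(4·0.25) = 0.179.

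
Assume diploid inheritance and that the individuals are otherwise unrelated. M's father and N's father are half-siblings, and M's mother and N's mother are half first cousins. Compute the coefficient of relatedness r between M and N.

0.078125

Independent pedigree routes through distinct common ancestors add.
M and N are related in two ways: half first cousins through their fathers (r = 1/16) and half second cousins through their mothers (r = 1/64).
r = 1/16 + 1/64 = 0.078125.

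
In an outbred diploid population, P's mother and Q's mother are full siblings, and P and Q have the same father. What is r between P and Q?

0.375

With two independent routes of shared ancestry, r is the sum of the two contributions.
P and Q are related in two ways: first cousins through their mothers (r = 1/8) and half-sibs through their shared father (r = 1/4).
r = 1/8 + 1/4 = 3/8 = 0.375.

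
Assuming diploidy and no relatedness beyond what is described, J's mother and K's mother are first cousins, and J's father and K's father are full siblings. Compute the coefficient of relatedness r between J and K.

0.15625

Independent pedigree routes through distinct common ancestors add.
J and K are related in two ways: second cousins through their mothers (r = 1/32) and first cousins through their fathers (r = 1/8).
r = 1/32 + 1/8 = 5/32 = 0.15625.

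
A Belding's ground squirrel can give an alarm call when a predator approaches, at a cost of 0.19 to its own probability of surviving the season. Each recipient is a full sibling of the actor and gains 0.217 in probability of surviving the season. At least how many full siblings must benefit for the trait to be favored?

2

r to a full sibling = 0.5 (full sibs share both parents — two paths of length 2: r = 2·(1/2)^2 = 1/2).
Hamilton's rule: n·r·B > C  ⇒  n > C/(r·B) = 0.19/(0.5·0.217) = 1.751.
The smallest integer exceeding 1.751 is 2.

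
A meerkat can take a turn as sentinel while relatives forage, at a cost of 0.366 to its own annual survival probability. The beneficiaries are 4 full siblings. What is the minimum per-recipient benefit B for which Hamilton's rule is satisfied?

0.183

r to a full sibling = 0.5 (full sibs share both parents — two paths of length 2: r = 2·(1/2)^2 = 1/2).
Hamilton's rule with n recipients of equal r: n·r·B > C, so B > C/(n·r) = 0.366/(4·0.5) = 0.183.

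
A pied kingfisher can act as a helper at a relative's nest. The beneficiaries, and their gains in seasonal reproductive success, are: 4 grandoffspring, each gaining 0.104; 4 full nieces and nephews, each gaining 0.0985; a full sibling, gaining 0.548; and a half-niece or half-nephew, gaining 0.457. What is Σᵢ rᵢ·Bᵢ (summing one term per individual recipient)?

0.533625

r to a grandoffspring = 1/4 (two parent–offspring links: r = (1/2)^2 = 1/4).
r to a full niece or nephew = 1/4 (full aunt/uncle↔niece/nephew: two paths of length 3 through the shared grandparent pair: r = 2·(1/2)^3 = 1/4).
r to a full sibling = 1/2 (full sibs share both parents — two paths of length 2: r = 2·(1/2)^2 = 1/2).
r to a half-niece or half-nephew = 0.125 (half-aunt/uncle↔niece/nephew: one path of length 3: r = (1/2)^3 = 1/8).
Summing one r·B term per recipient: 4·0.25·0.104 + 4·0.25·0.0985 + 1·0.5·0.548 + 1·0.125·0.457 = 0.533625.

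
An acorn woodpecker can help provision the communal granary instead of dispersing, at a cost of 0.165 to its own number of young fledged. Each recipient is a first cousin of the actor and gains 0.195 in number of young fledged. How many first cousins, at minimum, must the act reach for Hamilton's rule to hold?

7

r to a first cousin = 1/8 (first cousins share one grandparent pair — two paths of length 4: r = 2·(1/2)^4 = 1/8).
Hamilton's rule: n·r·B > C  ⇒  n > C/(r·B) = 0.165/(0.125·0.195) = 6.769.
The smallest integer exceeding 6.769 is 7.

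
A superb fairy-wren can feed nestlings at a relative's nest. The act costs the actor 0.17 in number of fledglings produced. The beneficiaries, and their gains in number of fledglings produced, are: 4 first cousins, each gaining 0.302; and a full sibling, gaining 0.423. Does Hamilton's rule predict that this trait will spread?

Yes

Hamilton's rule: the trait is favored when the sum of r·B over every recipient exceeds the actor's cost C.
r to a first cousin = 1/8 (first cousins share one grandparent pair — two paths of length 4: r = 2·(1/2)^4 = 1/8).
r to a full sibling = 1/2 (full sibs share both parents — two paths of length 2: r = 2·(1/2)^2 = 1/2).
Summing one r·B term per recipient: 4·0.125·0.302 + 1·0.5·0.423 = 0.3625.
0.3625 > 0.17: the indirect benefit exceeds the cost.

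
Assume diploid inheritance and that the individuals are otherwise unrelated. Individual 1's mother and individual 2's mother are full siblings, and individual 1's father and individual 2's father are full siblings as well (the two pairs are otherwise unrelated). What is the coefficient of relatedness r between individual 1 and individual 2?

0.25

Wright's path rule: contributions from independent ancestry routes add.
Individual 1 and individual 2 are related in two ways: first cousins through their mothers (r = 1/8) and first cousins through their fathers (r = 1/8) — i.e. double first cousins.
r = 1/8 + 1/8 = 0.25.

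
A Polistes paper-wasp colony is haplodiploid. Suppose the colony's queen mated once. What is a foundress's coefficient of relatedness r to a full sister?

0.75

Haplodiploid full sisters inherit their father's entire haploid genome identically (contributing 1/2) and on average half of their mother's contribution (1/2 · 1/2 = 1/4); r = 1/2 + 1/4 = 3/4.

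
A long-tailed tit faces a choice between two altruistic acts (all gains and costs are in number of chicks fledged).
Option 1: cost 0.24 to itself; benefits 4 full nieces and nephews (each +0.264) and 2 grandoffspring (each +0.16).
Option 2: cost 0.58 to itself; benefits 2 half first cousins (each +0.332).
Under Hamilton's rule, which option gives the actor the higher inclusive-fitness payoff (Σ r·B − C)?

Option 1: r to a full niece or nephew = 0.25.
Option 1: r to a grandoffspring = 0.25.
Option 1: Σ r·B − C = (4·0.25·0.264 + 2·0.25·0.16) − 0.24 = 0.104.
Option 2: r to a half first cousin = 0.0625.
Option 2: Σ r·B − C = (2·0.0625·0.332) − 0.58 = -0.5385.
Option 1 has the higher net inclusive-fitness payoff.

Option 1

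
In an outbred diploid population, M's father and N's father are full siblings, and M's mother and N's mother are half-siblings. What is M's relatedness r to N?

With two independent routes of shared ancestry, r is the sum of the two contributions.
M and N are related in two ways: first cousins through their fathers (r = 1/8) and half first cousins through their mothers (r = 1/16).
r = 1/8 + 1/16 = 3/16 = 0.1875.

0.1875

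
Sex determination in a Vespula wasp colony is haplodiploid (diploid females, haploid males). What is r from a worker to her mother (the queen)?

One meiotic link between diploid queen and diploid daughter: r = 1/2.

0.5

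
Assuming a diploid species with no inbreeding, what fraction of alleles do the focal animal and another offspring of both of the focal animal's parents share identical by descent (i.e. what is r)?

0.5

Each parent–offspring link contributes a factor of 1/2, and independent paths through distinct common ancestors add.
Full sibs share both parents — two paths of length 2: r = 2·(1/2)^2 = 1/2.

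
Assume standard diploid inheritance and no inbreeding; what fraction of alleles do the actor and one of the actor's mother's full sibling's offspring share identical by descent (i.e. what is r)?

0.125

Each parent–offspring link contributes a factor of 1/2, and independent paths through distinct common ancestors add.
First cousins share one grandparent pair — two paths of length 4: r = 2·(1/2)^4 = 1/8.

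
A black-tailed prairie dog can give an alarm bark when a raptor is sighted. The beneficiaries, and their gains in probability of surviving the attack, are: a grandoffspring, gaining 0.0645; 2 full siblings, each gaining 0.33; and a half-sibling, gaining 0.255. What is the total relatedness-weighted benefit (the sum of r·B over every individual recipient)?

0.409875

r to a grandoffspring = 1/4 (two parent–offspring links: r = (1/2)^2 = 1/4).
r to a full sibling = 1/2 (full sibs share both parents — two paths of length 2: r = 2·(1/2)^2 = 1/2).
r to a half-sibling = 1/4 (half-sibs share one parent — one path of length 2: r = (1/2)^2 = 1/4).
Summing one r·B term per recipient: 1·0.25·0.0645 + 2·0.5·0.33 + 1·0.25·0.255 = 0.409875.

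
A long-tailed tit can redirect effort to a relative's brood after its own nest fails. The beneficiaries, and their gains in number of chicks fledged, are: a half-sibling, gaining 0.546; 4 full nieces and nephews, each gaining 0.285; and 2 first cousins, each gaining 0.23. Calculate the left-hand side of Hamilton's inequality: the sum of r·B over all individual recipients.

0.479

r to a half-sibling = 0.25 (half-sibs share one parent — one path of length 2: r = (1/2)^2 = 1/4).
r to a full niece or nephew = 0.25 (full aunt/uncle↔niece/nephew: two paths of length 3 through the shared grandparent pair: r = 2·(1/2)^3 = 1/4).
r to a first cousin = 0.125 (first cousins share one grandparent pair — two paths of length 4: r = 2·(1/2)^4 = 1/8).
Summing one r·B term per recipient: 1·0.25·0.546 + 4·0.25·0.285 + 2·0.125·0.23 = 0.479.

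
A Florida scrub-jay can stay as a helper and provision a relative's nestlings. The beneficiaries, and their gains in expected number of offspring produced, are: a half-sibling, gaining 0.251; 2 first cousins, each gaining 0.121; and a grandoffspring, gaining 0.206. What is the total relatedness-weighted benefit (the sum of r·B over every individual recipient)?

r to a half-sibling = 0.25 (half-sibs share one parent — one path of length 2: r = (1/2)^2 = 1/4).
r to a first cousin = 1/8 (first cousins share one grandparent pair — two paths of length 4: r = 2·(1/2)^4 = 1/8).
r to a grandoffspring = 0.25 (two parent–offspring links: r = (1/2)^2 = 1/4).
Summing one r·B term per recipient: 1·0.25·0.251 + 2·0.125·0.121 + 1·0.25·0.206 = 0.1445.

0.1445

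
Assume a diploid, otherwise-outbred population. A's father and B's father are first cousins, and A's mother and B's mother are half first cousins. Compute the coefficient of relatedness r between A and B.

0.046875

Wright's path rule: contributions from independent ancestry routes add.
A and B are related in two ways: second cousins through their fathers (r = 1/32) and half second cousins through their mothers (r = 1/64).
r = 1/32 + 1/64 = 3/64 = 0.046875.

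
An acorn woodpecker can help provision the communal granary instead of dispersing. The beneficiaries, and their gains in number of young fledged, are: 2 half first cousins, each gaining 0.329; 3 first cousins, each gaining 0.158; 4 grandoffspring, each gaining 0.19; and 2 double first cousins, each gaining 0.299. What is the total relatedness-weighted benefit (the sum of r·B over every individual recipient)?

r to a half first cousin = 0.0625 (half first cousins share one grandparent — one path of length 4: r = (1/2)^4 = 1/16).
r to a first cousin = 1/8 (first cousins share one grandparent pair — two paths of length 4: r = 2·(1/2)^4 = 1/8).
r to a grandoffspring = 1/4 (two parent–offspring links: r = (1/2)^2 = 1/4).
r to a double first cousin = 0.25 (double first cousins share both grandparent pairs — four paths of length 4: r = 4·(1/2)^4 = 1/4).
Summing one r·B term per recipient: 2·0.0625·0.329 + 3·0.125·0.158 + 4·0.25·0.19 + 2·0.25·0.299 = 0.439875.

0.439875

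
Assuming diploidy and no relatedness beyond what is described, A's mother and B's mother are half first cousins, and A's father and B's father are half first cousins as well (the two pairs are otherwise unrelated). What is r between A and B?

Wright's path rule: contributions from independent ancestry routes add.
A and B are related in two ways: half second cousins through their mothers (r = 1/64) and half second cousins through their fathers (r = 1/64).
r = 1/64 + 1/64 = 0.03125.

0.03125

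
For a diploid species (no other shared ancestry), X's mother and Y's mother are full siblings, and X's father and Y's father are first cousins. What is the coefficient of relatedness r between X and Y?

With two independent routes of shared ancestry, r is the sum of the two contributions.
X and Y are related in two ways: first cousins through their mothers (r = 1/8) and second cousins through their fathers (r = 1/32).
r = 1/8 + 1/32 = 5/32 = 0.15625.

0.15625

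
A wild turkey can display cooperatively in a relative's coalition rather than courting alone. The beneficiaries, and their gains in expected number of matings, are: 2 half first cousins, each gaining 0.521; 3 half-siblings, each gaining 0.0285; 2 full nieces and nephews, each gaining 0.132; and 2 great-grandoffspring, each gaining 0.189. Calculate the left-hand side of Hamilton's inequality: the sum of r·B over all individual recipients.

r to a half first cousin = 0.0625 (half first cousins share one grandparent — one path of length 4: r = (1/2)^4 = 1/16).
r to a half-sibling = 0.25 (half-sibs share one parent — one path of length 2: r = (1/2)^2 = 1/4).
r to a full niece or nephew = 1/4 (full aunt/uncle↔niece/nephew: two paths of length 3 through the shared grandparent pair: r = 2·(1/2)^3 = 1/4).
r to a great-grandoffspring = 0.125 (three parent–offspring links: r = (1/2)^3 = 1/8).
Summing one r·B term per recipient: 2·0.0625·0.521 + 3·0.25·0.0285 + 2·0.25·0.132 + 2·0.125·0.189 = 0.19975.

0.19975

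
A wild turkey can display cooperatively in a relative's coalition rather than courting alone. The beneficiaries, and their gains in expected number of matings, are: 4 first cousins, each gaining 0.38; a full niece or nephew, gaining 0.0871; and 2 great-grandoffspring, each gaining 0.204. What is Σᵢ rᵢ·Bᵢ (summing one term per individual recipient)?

0.262775

r to a first cousin = 1/8 (first cousins share one grandparent pair — two paths of length 4: r = 2·(1/2)^4 = 1/8).
r to a full niece or nephew = 0.25 (full aunt/uncle↔niece/nephew: two paths of length 3 through the shared grandparent pair: r = 2·(1/2)^3 = 1/4).
r to a great-grandoffspring = 1/8 (three parent–offspring links: r = (1/2)^3 = 1/8).
Summing one r·B term per recipient: 4·0.125·0.38 + 1·0.25·0.0871 + 2·0.125·0.204 = 0.262775.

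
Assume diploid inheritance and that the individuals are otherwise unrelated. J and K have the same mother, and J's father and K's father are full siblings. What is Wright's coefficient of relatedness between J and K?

0.375

Independent pedigree routes through distinct common ancestors add.
J and K are related in two ways: half-sibs through their shared mother (r = 1/4) and first cousins through their fathers (r = 1/8).
r = 1/4 + 1/8 = 3/8 = 0.375.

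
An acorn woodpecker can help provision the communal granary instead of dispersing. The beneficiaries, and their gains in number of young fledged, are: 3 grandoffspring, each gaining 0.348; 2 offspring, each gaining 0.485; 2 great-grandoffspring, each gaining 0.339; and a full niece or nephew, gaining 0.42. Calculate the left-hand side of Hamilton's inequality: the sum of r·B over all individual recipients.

0.93575

r to a grandoffspring = 0.25 (two parent–offspring links: r = (1/2)^2 = 1/4).
r to an offspring = 0.5 (one parent–offspring link: r = (1/2)^1 = 1/2).
r to a great-grandoffspring = 0.125 (three parent–offspring links: r = (1/2)^3 = 1/8).
r to a full niece or nephew = 1/4 (full aunt/uncle↔niece/nephew: two paths of length 3 through the shared grandparent pair: r = 2·(1/2)^3 = 1/4).
Summing one r·B term per recipient: 3·0.25·0.348 + 2·0.5·0.485 + 2·0.125·0.339 + 1·0.25·0.42 = 0.93575.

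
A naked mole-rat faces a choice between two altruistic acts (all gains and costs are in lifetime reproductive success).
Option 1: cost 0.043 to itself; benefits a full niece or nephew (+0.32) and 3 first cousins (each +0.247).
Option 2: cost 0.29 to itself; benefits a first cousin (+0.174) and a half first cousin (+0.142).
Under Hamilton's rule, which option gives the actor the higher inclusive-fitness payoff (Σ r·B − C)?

Option 1

Option 1: r to a full niece or nephew = 0.25.
Option 1: r to a first cousin = 0.125.
Option 1: Σ r·B − C = (1·0.25·0.32 + 3·0.125·0.247) − 0.043 = 0.129625.
Option 2: r to a first cousin = 0.125.
Option 2: r to a half first cousin = 0.0625.
Option 2: Σ r·B − C = (1·0.125·0.174 + 1·0.0625·0.142) − 0.29 = -0.259375.
Option 1 has the higher net inclusive-fitness payoff.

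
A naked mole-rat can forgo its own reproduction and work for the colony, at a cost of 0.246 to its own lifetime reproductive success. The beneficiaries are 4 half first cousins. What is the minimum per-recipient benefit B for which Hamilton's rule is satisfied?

0.984

r to a half first cousin = 0.0625 (half first cousins share one grandparent — one path of length 4: r = (1/2)^4 = 1/16).
Hamilton's rule with n recipients of equal r: n·r·B > C, so B > C/(n·r) = 0.246/(4·0.0625) = 0.984.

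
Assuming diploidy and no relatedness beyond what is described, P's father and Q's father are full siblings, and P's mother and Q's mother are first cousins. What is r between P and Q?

Wright's path rule: contributions from independent ancestry routes add.
P and Q are related in two ways: first cousins through their fathers (r = 1/8) and second cousins through their mothers (r = 1/32).
r = 1/8 + 1/32 = 0.15625.

0.15625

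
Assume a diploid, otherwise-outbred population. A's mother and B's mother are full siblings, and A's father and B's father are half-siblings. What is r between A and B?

Relatedness sums over independent paths through distinct common ancestors.
A and B are related in two ways: first cousins through their mothers (r = 1/8) and half first cousins through their fathers (r = 1/16).
r = 1/8 + 1/16 = 0.1875.

0.1875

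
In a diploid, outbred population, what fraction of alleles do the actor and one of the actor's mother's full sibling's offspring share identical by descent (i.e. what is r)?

0.125

Each parent–offspring link contributes a factor of 1/2, and independent paths through distinct common ancestors add.
First cousins share one grandparent pair — two paths of length 4: r = 2·(1/2)^4 = 1/8.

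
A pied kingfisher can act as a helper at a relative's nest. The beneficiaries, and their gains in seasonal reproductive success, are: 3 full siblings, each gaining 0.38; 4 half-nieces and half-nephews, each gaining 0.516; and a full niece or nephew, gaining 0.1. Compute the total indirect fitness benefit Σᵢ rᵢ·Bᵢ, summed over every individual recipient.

r to a full sibling = 0.5 (full sibs share both parents — two paths of length 2: r = 2·(1/2)^2 = 1/2).
r to a half-niece or half-nephew = 0.125 (half-aunt/uncle↔niece/nephew: one path of length 3: r = (1/2)^3 = 1/8).
r to a full niece or nephew = 0.25 (full aunt/uncle↔niece/nephew: two paths of length 3 through the shared grandparent pair: r = 2·(1/2)^3 = 1/4).
Summing one r·B term per recipient: 3·0.5·0.38 + 4·0.125·0.516 + 1·0.25·0.1 = 0.853.

0.853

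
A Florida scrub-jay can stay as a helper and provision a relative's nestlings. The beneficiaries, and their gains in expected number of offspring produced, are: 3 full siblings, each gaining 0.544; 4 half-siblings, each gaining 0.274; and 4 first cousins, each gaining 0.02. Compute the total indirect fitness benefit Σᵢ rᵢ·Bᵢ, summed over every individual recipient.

1.1

r to a full sibling = 0.5 (full sibs share both parents — two paths of length 2: r = 2·(1/2)^2 = 1/2).
r to a half-sibling = 0.25 (half-sibs share one parent — one path of length 2: r = (1/2)^2 = 1/4).
r to a first cousin = 0.125 (first cousins share one grandparent pair — two paths of length 4: r = 2·(1/2)^4 = 1/8).
Summing one r·B term per recipient: 3·0.5·0.544 + 4·0.25·0.274 + 4·0.125·0.02 = 1.1.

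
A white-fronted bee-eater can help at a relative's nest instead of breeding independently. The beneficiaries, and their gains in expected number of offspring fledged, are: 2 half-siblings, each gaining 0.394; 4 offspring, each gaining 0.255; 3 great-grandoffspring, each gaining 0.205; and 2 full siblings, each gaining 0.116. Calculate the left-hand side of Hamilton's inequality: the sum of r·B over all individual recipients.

r to a half-sibling = 1/4 (half-sibs share one parent — one path of length 2: r = (1/2)^2 = 1/4).
r to an offspring = 1/2 (one parent–offspring link: r = (1/2)^1 = 1/2).
r to a great-grandoffspring = 1/8 (three parent–offspring links: r = (1/2)^3 = 1/8).
r to a full sibling = 1/2 (full sibs share both parents — two paths of length 2: r = 2·(1/2)^2 = 1/2).
Summing one r·B term per recipient: 2·0.25·0.394 + 4·0.5·0.255 + 3·0.125·0.205 + 2·0.5·0.116 = 0.899875.

0.899875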